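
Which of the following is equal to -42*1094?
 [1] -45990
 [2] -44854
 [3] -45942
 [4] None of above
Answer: 4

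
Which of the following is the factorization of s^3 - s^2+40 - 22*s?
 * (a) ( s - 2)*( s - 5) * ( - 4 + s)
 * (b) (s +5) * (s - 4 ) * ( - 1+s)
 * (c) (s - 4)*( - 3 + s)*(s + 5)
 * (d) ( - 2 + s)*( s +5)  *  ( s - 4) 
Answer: d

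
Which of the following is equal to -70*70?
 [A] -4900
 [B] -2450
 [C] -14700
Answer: A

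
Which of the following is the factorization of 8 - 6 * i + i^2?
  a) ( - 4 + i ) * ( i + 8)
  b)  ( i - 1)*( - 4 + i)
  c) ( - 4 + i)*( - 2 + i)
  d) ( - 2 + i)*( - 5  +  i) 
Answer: c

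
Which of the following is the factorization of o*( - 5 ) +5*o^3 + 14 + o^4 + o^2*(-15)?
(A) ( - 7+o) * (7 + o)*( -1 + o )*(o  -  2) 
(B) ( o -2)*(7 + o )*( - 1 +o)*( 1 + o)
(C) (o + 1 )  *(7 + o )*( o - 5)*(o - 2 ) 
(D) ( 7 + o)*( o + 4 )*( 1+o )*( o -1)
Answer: B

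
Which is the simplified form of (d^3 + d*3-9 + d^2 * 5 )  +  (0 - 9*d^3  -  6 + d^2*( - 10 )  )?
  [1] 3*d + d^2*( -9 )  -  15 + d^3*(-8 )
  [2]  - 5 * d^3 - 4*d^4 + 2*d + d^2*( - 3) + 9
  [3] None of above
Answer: 3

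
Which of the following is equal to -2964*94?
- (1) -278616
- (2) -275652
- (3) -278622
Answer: 1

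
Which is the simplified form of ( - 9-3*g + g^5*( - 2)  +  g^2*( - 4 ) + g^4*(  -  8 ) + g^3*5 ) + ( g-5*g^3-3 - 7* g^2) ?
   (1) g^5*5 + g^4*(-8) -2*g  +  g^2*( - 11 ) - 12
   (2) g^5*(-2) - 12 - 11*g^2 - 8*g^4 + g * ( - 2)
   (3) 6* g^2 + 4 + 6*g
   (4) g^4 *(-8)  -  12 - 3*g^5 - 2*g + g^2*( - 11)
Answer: 2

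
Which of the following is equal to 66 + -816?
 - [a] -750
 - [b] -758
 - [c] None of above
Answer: a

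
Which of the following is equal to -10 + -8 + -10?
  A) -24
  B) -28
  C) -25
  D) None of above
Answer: B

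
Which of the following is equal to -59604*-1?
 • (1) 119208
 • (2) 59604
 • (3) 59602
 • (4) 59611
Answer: 2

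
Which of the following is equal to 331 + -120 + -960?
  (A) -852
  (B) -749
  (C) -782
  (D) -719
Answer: B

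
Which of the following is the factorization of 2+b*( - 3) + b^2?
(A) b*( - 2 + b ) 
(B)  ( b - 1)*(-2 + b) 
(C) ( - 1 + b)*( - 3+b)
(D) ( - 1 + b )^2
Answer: B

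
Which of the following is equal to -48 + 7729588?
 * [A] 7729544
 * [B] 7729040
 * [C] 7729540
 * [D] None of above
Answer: C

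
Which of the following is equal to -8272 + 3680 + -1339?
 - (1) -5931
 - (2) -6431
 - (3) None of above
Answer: 1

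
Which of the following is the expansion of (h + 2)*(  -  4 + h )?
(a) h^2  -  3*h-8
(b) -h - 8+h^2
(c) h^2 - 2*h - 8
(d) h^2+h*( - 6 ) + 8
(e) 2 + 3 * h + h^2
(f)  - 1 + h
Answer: c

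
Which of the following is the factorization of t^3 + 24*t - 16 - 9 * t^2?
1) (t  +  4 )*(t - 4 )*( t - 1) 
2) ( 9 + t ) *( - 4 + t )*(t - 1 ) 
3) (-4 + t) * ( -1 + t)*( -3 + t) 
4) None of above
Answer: 4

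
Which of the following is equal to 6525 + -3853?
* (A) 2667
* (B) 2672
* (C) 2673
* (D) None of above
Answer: B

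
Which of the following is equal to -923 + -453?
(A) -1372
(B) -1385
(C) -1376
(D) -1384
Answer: C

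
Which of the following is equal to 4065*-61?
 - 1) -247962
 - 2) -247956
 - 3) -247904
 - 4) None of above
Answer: 4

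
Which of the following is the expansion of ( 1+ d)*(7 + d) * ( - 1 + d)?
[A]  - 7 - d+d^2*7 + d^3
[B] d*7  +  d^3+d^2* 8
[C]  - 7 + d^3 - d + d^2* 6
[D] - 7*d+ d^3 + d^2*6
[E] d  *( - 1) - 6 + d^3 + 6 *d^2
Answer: A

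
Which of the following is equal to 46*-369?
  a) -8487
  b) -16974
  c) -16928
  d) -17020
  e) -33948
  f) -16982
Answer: b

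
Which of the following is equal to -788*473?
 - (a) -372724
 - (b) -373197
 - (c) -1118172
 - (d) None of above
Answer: a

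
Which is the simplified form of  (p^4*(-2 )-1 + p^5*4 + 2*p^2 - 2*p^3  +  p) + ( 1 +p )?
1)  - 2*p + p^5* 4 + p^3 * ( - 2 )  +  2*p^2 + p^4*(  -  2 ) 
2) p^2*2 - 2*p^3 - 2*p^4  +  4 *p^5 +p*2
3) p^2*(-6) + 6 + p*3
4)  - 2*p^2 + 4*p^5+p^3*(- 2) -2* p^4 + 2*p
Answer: 2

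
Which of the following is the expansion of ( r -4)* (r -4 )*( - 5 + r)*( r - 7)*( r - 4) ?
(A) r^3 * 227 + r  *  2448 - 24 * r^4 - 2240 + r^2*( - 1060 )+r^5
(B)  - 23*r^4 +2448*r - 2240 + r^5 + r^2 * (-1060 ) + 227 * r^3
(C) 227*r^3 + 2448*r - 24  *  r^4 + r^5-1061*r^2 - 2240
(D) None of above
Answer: A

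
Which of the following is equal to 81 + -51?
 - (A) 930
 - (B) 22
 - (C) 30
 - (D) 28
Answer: C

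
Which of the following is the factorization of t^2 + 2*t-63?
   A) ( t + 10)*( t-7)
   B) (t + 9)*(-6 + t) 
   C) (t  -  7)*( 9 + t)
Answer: C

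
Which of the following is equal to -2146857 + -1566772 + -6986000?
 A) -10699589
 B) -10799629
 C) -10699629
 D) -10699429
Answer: C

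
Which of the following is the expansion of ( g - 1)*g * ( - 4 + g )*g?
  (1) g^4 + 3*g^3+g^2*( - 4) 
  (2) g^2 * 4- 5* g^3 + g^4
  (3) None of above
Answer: 2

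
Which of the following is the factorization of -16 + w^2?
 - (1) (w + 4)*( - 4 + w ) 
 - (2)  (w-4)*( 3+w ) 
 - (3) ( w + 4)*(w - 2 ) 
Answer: 1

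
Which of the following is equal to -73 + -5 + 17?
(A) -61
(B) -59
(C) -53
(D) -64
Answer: A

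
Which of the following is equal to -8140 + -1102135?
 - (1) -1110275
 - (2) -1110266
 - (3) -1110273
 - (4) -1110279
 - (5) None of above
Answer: 1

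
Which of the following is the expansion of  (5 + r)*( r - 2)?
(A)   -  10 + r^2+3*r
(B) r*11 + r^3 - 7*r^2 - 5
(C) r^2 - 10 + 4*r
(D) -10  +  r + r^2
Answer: A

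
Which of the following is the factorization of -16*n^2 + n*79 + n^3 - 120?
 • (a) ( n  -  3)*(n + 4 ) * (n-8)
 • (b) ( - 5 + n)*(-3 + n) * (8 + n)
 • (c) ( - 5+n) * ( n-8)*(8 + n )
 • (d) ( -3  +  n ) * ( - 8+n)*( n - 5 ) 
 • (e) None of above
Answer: d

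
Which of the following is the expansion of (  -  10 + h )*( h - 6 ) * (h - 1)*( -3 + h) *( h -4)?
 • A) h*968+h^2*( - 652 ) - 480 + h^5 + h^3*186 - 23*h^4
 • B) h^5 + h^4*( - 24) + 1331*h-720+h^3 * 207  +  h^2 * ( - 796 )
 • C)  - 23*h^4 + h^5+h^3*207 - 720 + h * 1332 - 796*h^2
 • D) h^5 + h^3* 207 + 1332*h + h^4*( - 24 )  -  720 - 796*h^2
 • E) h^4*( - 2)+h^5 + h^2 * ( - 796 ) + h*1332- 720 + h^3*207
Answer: D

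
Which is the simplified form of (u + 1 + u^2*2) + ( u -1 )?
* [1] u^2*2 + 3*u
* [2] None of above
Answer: 2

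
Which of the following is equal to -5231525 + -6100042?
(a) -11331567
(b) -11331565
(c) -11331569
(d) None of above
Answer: a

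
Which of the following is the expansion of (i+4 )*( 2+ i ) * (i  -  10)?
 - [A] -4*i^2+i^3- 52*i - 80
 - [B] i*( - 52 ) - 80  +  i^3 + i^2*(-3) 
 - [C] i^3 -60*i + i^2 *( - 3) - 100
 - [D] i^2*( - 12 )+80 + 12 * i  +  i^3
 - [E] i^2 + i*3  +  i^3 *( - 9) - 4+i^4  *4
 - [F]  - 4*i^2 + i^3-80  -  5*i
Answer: A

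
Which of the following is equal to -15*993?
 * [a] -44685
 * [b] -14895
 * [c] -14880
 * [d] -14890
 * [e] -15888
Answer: b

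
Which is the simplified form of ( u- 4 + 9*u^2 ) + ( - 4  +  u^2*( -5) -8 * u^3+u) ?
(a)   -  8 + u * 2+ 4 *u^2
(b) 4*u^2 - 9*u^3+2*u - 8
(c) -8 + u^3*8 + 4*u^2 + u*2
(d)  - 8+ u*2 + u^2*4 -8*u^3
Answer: d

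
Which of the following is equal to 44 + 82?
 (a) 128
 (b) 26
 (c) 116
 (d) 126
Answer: d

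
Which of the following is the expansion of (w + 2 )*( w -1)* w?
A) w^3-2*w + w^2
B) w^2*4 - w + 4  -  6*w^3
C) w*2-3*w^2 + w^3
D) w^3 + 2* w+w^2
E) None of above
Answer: A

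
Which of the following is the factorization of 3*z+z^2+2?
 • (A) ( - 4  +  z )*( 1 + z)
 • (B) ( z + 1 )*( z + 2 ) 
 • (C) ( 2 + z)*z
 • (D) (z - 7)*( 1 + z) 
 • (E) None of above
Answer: B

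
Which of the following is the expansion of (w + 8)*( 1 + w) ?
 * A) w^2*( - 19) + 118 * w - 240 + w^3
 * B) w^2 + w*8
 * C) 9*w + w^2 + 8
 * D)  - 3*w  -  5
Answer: C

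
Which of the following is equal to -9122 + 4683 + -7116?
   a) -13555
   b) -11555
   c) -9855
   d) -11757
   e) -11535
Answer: b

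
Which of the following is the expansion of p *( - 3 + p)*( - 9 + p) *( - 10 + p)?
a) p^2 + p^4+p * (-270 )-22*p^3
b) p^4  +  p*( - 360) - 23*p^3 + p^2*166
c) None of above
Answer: c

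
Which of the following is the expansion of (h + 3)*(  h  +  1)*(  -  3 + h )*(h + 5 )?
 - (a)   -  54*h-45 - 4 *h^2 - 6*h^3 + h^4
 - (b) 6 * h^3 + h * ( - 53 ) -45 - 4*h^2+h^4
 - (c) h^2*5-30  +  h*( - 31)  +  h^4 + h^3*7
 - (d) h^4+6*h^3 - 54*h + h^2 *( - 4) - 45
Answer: d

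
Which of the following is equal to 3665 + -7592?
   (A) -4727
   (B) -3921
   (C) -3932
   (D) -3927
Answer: D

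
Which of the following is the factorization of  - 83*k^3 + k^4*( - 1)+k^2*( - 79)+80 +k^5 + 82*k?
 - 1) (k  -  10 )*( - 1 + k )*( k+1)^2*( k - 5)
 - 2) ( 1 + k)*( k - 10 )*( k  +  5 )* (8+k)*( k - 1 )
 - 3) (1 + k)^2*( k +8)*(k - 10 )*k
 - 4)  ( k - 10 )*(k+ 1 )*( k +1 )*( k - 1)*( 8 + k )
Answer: 4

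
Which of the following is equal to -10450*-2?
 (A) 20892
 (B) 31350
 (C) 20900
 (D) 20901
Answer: C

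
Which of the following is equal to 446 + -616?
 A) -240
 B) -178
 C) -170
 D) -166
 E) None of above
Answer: C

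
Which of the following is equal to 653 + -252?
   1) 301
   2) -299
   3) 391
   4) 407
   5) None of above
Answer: 5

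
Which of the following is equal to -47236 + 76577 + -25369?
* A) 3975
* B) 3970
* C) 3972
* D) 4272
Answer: C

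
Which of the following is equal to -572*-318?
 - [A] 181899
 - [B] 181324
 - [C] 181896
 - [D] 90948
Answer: C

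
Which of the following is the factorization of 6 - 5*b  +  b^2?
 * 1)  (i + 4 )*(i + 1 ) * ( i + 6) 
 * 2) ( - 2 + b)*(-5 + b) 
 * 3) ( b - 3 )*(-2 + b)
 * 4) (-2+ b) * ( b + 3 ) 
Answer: 3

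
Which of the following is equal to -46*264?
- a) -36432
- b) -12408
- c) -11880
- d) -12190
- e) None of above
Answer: e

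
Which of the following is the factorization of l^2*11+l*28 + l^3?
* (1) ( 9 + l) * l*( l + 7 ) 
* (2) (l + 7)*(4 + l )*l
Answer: 2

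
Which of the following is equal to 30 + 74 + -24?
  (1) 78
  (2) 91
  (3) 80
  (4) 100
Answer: 3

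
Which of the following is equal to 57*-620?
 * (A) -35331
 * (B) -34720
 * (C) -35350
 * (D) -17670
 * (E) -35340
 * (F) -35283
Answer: E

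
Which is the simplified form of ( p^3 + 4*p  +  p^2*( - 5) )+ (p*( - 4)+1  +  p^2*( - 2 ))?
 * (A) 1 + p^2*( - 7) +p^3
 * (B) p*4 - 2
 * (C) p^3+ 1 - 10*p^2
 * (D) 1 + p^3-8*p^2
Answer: A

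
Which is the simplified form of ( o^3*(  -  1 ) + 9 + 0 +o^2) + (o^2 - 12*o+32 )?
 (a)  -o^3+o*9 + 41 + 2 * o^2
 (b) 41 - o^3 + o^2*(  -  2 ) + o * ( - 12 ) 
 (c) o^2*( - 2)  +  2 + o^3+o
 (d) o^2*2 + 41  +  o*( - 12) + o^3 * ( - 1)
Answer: d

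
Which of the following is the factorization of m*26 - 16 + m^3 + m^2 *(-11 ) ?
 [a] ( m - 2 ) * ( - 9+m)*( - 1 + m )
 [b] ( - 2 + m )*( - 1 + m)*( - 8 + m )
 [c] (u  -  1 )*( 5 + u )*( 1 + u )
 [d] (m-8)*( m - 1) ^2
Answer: b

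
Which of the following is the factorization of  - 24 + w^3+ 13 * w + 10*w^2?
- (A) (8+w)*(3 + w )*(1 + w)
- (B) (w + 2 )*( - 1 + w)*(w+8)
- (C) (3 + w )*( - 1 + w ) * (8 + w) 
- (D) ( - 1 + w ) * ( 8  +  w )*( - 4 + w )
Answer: C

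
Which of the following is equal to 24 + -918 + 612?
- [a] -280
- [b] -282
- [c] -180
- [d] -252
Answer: b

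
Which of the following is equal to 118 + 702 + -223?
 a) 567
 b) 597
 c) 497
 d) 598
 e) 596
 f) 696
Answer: b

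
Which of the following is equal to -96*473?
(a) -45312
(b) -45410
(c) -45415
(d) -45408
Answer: d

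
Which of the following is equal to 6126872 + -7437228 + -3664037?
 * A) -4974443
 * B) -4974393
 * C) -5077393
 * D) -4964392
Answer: B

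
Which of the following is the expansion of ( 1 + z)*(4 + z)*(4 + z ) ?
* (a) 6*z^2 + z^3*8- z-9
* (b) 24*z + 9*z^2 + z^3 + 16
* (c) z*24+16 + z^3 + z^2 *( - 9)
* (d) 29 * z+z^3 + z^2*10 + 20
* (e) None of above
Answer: b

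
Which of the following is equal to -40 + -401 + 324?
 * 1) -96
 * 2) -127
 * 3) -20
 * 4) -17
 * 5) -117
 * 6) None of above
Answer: 5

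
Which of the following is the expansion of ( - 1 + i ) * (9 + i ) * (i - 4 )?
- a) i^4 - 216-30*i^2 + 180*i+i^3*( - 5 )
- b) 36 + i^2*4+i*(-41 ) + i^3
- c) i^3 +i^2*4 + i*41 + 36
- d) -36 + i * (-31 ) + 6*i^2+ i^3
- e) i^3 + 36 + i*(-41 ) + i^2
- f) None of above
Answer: b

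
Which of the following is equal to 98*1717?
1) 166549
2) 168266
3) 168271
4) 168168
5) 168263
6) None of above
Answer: 2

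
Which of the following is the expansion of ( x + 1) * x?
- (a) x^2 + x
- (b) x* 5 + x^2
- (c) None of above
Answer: a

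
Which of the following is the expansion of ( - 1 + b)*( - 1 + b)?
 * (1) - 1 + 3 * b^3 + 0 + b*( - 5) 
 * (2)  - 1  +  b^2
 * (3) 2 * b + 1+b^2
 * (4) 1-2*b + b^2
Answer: 4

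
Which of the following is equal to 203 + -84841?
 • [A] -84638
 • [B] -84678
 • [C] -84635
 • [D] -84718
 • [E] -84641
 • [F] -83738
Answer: A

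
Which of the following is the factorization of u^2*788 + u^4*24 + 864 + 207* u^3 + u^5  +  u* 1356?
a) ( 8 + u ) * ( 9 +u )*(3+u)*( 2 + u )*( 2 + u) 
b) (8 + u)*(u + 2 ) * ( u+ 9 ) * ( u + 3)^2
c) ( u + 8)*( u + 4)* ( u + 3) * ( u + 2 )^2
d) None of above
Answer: a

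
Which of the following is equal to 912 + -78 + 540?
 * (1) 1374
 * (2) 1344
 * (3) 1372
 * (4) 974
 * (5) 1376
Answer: 1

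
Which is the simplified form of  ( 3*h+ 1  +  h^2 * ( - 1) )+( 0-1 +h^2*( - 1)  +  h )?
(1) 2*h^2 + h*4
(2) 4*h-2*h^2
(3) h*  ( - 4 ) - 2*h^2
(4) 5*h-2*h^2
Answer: 2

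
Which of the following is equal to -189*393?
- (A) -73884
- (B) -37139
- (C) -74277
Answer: C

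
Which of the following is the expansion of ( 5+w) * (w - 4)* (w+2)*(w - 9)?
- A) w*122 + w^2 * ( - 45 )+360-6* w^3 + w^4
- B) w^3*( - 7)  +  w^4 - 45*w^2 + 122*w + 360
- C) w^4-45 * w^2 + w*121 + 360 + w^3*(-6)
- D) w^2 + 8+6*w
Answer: A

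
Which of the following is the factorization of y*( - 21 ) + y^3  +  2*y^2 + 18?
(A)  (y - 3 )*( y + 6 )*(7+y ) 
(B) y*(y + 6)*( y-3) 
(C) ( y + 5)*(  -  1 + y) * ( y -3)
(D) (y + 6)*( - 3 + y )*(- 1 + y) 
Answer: D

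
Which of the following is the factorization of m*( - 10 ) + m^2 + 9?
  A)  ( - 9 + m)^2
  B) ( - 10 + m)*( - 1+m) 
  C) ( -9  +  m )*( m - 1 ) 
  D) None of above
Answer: C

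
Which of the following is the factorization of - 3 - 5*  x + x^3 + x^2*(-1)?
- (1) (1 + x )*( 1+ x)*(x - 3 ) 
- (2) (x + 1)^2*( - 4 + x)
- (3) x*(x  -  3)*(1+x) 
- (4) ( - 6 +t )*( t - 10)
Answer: 1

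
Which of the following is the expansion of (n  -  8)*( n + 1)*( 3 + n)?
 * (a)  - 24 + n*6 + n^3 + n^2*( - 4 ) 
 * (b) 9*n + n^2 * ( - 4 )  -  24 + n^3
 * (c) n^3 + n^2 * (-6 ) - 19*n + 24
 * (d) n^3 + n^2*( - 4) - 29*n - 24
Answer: d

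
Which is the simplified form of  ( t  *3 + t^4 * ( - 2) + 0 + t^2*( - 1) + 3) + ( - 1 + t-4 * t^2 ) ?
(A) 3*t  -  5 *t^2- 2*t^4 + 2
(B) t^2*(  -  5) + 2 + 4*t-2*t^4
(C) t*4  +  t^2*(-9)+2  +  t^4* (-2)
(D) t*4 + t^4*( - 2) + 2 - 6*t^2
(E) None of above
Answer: B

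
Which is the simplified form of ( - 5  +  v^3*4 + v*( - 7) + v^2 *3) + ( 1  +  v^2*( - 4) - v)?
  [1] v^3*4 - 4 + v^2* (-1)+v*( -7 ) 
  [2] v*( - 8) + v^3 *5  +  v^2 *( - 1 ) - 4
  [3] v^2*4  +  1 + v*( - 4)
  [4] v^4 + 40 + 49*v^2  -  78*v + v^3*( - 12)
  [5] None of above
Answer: 5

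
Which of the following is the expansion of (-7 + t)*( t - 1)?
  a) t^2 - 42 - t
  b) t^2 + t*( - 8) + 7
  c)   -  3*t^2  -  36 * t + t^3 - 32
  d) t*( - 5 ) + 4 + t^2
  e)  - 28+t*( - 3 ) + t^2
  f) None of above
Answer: b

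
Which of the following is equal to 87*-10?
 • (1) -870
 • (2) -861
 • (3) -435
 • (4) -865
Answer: 1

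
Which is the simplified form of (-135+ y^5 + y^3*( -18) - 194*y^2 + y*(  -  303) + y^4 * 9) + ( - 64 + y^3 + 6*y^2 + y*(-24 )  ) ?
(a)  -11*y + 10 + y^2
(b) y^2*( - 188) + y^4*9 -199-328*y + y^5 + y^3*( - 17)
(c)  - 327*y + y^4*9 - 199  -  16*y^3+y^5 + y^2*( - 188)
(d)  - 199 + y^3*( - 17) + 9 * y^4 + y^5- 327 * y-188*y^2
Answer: d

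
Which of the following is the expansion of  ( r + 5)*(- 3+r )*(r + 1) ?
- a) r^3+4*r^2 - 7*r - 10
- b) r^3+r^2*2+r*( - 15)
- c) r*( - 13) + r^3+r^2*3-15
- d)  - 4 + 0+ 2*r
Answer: c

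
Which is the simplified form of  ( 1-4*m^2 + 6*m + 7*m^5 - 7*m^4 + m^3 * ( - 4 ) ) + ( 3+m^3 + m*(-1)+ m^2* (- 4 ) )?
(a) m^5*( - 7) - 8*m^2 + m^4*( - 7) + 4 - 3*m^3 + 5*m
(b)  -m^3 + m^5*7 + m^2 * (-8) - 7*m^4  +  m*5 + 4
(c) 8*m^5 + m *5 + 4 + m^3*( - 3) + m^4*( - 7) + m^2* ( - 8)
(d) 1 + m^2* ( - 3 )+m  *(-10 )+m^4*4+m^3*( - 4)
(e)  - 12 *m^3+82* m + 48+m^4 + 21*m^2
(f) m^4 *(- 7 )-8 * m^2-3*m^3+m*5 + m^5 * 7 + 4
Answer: f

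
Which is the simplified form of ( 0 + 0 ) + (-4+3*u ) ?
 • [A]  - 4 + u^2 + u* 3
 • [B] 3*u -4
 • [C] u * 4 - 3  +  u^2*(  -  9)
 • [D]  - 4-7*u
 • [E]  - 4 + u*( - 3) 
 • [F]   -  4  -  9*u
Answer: B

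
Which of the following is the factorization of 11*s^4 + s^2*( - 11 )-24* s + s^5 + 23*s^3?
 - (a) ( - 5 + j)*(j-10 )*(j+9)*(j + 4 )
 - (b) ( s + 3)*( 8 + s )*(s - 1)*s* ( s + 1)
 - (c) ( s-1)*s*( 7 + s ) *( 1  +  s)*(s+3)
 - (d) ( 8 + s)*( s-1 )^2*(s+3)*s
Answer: b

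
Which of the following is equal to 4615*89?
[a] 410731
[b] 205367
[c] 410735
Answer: c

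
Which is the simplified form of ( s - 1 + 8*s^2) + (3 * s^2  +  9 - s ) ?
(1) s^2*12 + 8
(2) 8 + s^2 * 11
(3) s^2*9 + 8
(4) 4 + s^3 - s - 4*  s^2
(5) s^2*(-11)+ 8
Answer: 2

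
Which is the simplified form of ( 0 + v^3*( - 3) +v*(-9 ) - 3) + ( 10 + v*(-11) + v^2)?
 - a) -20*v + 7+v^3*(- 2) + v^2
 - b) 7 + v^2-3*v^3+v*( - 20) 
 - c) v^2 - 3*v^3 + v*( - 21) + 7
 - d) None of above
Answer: b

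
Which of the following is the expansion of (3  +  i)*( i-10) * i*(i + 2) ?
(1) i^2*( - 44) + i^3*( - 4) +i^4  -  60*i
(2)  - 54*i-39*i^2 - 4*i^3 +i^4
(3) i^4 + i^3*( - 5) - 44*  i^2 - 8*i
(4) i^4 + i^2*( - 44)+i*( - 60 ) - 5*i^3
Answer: 4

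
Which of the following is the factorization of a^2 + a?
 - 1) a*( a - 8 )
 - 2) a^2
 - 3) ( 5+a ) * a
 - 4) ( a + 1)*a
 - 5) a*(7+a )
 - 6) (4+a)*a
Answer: 4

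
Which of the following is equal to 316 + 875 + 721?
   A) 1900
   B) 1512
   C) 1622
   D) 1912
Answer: D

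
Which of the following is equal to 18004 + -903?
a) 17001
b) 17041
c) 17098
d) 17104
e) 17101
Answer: e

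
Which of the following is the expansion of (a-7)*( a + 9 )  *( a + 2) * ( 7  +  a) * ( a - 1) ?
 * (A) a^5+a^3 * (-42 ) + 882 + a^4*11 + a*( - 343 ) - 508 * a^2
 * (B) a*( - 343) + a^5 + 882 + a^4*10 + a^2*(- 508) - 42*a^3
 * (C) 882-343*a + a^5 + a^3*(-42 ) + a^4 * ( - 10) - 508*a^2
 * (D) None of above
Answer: B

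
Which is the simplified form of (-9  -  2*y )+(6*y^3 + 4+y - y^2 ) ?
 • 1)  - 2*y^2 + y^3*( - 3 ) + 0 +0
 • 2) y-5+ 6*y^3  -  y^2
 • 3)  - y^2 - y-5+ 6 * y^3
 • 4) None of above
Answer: 3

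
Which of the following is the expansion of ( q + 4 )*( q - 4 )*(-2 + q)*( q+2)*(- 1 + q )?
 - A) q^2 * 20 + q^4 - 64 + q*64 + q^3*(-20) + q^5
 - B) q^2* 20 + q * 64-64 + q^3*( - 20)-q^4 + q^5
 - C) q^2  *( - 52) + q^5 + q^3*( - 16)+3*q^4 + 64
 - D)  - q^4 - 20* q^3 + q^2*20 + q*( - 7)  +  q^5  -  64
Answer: B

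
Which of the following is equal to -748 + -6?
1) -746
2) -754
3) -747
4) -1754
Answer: 2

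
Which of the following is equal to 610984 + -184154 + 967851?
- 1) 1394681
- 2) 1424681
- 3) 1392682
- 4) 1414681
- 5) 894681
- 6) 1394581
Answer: 1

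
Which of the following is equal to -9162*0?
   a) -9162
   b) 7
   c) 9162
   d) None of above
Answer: d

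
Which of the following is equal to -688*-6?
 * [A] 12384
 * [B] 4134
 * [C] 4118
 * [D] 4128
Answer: D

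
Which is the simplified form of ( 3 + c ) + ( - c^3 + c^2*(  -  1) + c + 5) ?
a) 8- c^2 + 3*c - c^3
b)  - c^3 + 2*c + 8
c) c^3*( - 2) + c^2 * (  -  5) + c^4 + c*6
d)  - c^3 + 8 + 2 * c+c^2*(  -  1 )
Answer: d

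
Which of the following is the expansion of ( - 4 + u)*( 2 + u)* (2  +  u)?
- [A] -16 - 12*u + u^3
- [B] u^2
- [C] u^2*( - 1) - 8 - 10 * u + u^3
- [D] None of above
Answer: A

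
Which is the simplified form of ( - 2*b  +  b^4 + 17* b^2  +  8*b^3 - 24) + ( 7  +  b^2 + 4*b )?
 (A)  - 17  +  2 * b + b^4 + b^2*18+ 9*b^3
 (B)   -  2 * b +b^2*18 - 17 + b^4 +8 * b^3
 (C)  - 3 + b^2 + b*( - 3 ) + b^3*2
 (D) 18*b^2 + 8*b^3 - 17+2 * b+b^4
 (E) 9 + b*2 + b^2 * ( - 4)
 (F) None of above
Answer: D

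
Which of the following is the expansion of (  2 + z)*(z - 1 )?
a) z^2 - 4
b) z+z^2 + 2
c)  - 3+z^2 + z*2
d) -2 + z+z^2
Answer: d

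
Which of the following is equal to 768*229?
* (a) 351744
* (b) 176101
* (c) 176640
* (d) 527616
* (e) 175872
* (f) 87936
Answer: e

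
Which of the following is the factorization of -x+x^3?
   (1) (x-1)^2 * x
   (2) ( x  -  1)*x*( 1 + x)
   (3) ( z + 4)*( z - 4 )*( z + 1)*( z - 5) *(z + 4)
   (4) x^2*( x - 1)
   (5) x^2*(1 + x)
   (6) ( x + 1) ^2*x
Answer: 2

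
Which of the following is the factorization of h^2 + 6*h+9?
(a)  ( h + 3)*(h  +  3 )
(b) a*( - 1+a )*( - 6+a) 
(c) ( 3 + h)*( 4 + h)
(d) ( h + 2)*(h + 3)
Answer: a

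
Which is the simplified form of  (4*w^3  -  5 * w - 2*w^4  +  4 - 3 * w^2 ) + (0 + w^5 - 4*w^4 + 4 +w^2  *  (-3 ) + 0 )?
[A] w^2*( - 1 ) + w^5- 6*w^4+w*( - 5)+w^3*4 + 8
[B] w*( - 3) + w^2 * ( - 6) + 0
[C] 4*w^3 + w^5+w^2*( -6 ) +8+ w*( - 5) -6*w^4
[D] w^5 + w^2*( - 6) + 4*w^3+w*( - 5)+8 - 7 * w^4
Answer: C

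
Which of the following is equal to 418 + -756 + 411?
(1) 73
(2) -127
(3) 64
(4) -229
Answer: 1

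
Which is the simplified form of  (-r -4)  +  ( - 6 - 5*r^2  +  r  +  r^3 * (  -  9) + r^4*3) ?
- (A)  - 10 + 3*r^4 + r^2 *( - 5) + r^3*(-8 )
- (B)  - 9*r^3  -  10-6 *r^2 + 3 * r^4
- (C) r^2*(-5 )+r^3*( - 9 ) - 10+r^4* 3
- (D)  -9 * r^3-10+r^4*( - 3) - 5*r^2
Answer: C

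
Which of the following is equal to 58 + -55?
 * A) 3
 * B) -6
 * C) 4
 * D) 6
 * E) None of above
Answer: A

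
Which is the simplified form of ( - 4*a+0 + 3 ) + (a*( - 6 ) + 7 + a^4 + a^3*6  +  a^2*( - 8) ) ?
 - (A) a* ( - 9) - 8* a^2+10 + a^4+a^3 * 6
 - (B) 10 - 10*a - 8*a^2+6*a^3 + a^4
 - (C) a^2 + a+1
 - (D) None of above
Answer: B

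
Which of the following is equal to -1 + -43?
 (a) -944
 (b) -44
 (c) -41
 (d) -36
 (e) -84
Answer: b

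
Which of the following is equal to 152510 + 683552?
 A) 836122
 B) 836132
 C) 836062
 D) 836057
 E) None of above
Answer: C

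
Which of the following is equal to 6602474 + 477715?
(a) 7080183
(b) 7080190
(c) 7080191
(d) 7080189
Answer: d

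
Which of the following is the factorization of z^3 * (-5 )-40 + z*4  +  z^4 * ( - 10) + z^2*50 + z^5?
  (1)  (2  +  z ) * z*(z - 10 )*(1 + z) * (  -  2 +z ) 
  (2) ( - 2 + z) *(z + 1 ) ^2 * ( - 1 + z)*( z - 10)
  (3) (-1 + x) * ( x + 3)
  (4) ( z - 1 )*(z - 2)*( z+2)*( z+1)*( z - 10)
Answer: 4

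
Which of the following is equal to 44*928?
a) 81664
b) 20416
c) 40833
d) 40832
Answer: d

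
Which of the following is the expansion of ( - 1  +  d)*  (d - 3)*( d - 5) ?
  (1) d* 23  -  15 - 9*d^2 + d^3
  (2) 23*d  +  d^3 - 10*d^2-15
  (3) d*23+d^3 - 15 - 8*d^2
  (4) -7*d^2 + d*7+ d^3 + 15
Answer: 1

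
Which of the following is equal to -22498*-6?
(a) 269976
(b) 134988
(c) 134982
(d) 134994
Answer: b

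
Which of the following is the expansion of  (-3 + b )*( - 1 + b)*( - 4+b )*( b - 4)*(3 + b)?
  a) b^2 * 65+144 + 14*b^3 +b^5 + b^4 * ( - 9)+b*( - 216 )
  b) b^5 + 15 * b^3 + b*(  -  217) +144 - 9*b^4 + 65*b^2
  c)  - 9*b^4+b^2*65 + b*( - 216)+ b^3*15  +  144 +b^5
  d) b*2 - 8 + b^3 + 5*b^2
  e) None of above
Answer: c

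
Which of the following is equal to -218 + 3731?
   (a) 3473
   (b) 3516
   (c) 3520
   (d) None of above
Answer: d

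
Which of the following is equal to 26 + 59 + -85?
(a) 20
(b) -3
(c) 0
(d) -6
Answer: c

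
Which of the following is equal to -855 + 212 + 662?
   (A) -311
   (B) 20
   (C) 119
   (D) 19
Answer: D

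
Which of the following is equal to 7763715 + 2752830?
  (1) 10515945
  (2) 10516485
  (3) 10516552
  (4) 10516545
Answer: 4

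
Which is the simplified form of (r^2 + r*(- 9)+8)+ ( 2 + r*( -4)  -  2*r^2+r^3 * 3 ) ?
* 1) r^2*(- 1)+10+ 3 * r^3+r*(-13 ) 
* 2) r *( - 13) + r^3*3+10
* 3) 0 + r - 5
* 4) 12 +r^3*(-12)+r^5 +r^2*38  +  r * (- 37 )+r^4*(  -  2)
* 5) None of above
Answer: 1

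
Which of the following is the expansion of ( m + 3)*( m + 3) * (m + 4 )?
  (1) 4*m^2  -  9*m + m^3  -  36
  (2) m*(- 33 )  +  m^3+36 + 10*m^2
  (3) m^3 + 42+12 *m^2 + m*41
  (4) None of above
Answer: 4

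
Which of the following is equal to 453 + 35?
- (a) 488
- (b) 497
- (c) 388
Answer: a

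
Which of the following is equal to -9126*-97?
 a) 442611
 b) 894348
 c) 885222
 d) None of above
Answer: c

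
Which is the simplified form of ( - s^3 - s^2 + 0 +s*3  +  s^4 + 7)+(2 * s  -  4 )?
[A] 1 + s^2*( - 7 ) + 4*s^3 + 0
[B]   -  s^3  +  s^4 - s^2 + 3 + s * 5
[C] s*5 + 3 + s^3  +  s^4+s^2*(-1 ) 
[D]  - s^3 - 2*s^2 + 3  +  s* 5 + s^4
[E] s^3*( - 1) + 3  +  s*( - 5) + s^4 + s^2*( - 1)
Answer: B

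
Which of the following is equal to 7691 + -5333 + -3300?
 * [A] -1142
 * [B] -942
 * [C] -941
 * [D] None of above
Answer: B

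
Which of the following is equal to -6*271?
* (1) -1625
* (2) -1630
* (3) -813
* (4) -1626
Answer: 4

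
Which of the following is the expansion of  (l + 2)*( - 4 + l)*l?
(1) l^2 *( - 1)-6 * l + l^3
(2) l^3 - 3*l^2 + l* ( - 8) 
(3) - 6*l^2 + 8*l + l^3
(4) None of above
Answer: 4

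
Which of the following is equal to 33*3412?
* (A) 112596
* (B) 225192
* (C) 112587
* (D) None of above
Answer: A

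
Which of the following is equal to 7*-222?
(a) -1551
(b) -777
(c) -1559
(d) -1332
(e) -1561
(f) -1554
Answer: f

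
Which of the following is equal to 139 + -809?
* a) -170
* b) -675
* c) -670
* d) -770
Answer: c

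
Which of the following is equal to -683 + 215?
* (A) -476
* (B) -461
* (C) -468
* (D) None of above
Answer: C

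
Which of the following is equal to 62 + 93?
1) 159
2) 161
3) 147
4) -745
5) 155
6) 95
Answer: 5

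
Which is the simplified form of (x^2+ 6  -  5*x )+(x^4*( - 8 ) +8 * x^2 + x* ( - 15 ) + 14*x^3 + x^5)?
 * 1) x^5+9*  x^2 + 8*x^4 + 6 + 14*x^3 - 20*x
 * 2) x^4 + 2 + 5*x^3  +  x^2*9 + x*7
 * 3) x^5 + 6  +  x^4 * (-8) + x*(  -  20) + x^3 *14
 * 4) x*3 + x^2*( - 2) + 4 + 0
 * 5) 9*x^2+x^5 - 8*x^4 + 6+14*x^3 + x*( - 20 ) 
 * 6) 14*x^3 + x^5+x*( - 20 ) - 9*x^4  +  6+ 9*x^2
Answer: 5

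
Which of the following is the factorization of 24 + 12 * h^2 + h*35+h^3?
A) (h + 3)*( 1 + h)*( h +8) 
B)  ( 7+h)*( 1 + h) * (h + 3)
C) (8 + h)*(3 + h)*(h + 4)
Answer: A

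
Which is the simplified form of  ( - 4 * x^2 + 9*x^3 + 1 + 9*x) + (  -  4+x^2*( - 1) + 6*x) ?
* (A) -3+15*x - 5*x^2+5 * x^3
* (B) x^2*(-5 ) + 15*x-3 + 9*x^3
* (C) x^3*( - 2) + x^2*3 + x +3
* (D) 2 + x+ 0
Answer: B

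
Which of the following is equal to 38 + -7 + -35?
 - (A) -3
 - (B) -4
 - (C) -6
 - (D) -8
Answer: B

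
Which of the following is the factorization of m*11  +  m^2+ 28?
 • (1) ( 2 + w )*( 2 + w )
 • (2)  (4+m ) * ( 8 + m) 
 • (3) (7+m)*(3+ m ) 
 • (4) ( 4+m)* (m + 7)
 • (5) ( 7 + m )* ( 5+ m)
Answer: 4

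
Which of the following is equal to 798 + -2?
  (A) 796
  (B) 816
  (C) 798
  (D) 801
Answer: A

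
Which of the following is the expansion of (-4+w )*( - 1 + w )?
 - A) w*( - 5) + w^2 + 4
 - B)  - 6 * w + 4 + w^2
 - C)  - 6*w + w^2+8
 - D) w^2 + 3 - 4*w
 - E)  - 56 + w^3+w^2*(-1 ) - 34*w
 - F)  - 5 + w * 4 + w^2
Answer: A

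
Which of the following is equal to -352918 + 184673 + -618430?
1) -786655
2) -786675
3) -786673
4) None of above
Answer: 2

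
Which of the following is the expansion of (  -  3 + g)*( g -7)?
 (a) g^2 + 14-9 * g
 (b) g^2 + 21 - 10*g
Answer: b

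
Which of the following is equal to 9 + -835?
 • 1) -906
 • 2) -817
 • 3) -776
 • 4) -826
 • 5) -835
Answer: 4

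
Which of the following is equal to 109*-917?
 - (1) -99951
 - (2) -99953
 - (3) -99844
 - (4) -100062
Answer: 2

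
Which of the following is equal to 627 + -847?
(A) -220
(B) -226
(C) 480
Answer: A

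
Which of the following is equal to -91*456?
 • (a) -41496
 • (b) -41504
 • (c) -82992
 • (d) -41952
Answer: a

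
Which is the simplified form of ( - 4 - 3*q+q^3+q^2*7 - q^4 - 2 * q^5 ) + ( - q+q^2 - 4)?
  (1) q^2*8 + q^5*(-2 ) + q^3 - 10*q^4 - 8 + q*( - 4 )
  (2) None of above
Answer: 2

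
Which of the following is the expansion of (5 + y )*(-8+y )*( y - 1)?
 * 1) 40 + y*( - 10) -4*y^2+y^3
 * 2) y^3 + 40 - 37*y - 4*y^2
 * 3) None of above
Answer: 2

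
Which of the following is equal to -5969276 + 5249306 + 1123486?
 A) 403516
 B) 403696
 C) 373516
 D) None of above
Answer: A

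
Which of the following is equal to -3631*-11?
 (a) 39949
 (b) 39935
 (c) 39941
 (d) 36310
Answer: c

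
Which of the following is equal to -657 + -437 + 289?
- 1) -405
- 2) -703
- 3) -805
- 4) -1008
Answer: 3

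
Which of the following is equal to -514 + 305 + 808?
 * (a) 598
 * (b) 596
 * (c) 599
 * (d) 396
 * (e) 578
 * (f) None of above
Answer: c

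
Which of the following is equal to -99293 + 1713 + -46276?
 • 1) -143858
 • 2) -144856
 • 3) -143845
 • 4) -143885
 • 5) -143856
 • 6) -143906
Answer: 5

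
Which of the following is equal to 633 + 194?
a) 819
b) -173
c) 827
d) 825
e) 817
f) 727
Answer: c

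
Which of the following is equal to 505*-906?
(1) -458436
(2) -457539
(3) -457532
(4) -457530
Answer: 4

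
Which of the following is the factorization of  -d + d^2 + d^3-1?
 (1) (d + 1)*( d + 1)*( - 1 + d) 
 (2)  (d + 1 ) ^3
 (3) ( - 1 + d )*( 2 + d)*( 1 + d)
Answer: 1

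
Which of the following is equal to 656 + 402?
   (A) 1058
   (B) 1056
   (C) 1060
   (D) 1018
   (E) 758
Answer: A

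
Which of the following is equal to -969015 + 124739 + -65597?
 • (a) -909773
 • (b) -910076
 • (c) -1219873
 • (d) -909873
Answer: d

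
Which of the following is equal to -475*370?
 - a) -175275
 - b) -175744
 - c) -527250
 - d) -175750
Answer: d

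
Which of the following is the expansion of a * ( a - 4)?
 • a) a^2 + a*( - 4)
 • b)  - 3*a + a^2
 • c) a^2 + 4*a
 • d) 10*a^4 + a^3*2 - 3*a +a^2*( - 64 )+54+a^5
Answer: a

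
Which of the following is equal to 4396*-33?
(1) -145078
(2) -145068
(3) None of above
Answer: 2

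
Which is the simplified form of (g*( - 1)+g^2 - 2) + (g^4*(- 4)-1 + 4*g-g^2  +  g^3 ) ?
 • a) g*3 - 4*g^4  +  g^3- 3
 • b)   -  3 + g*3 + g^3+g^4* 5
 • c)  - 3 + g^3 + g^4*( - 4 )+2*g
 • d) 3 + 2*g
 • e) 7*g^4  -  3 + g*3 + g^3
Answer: a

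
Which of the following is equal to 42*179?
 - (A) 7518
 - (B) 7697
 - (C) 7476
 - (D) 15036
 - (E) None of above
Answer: A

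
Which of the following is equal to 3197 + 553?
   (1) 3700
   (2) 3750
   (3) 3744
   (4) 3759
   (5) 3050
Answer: 2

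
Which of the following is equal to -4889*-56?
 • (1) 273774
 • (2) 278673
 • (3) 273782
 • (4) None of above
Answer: 4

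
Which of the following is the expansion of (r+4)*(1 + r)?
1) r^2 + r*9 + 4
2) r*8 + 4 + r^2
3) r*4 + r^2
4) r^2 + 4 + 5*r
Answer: 4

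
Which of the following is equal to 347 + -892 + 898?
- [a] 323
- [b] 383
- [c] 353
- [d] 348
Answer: c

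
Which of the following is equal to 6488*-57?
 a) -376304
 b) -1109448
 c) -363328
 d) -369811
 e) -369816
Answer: e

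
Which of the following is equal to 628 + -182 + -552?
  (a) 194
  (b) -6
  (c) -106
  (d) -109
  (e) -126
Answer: c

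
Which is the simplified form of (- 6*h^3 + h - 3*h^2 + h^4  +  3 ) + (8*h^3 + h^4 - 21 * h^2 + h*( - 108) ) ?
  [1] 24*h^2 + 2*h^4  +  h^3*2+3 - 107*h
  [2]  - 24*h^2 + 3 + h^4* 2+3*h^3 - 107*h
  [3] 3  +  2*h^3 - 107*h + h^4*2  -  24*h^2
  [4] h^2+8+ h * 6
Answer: 3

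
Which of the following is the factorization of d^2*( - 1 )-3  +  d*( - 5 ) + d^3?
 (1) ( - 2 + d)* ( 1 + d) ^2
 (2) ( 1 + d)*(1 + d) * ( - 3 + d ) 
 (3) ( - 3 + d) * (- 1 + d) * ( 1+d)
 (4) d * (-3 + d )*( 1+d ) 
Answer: 2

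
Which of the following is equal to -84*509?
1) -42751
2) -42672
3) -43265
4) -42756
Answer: 4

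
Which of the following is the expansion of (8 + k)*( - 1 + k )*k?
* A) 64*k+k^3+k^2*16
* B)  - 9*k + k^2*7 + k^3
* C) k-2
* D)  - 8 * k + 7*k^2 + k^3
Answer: D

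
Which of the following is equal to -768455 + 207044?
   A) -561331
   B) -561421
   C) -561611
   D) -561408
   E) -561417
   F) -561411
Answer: F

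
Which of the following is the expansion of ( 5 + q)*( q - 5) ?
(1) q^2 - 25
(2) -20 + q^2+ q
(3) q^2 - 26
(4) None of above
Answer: 1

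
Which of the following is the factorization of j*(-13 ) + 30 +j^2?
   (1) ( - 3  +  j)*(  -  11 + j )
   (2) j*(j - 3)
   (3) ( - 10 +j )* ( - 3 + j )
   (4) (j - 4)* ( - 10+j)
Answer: 3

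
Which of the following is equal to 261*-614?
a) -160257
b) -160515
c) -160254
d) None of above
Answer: c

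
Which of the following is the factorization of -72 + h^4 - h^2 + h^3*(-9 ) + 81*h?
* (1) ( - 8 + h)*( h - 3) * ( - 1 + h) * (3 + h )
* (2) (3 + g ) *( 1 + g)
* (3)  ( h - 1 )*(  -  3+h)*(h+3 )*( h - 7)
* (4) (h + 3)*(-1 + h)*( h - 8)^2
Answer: 1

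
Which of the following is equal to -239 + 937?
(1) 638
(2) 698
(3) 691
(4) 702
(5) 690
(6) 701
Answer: 2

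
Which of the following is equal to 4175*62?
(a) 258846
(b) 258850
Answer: b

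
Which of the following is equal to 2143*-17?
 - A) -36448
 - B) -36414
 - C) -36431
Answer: C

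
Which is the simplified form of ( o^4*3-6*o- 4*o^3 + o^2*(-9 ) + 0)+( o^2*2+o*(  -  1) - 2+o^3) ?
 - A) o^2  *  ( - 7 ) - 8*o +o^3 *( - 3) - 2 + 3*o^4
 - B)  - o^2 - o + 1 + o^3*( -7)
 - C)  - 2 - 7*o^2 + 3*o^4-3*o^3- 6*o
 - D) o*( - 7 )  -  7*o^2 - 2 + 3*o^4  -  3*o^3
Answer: D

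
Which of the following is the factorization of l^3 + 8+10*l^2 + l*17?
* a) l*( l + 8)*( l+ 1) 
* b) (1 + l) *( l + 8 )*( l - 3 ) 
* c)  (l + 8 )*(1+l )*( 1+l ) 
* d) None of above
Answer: c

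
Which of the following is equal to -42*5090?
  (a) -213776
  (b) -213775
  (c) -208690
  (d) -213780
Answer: d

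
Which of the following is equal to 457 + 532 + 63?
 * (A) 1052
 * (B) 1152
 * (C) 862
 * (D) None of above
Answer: A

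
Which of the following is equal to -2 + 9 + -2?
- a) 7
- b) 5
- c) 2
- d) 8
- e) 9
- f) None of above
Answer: b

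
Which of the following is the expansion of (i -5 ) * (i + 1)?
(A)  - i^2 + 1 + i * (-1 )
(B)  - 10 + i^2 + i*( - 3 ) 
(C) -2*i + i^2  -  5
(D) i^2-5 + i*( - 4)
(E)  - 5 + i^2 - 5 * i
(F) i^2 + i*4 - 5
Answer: D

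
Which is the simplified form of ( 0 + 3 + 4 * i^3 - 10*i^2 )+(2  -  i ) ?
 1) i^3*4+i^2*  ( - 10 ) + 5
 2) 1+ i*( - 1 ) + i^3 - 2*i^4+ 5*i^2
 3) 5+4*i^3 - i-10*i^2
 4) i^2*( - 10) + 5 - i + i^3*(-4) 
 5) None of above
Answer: 3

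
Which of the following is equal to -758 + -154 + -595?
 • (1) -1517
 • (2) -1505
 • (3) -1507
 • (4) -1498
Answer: 3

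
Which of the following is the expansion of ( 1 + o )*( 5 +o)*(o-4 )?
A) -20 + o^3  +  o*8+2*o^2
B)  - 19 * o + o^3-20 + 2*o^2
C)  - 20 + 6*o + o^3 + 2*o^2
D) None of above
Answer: B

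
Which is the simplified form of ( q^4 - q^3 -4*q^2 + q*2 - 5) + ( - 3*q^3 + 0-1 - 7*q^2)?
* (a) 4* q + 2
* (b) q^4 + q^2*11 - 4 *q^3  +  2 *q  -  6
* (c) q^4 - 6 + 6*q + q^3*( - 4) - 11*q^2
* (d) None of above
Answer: d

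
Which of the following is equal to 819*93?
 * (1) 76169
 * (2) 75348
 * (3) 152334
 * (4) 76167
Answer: 4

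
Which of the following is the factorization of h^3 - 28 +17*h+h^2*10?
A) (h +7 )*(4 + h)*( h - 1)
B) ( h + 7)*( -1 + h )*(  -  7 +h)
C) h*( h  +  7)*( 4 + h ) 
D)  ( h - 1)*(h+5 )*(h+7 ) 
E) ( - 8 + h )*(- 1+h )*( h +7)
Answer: A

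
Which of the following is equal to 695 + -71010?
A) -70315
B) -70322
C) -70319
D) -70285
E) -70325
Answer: A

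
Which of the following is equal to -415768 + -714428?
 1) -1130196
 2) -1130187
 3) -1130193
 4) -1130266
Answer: 1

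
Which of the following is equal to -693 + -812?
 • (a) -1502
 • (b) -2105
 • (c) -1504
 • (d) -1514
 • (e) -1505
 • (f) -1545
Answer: e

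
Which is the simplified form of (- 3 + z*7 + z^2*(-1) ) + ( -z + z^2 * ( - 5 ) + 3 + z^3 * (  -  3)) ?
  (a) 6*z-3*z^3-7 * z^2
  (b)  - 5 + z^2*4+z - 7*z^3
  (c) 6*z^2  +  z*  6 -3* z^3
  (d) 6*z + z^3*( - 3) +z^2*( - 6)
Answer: d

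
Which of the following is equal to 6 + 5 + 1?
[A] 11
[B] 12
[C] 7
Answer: B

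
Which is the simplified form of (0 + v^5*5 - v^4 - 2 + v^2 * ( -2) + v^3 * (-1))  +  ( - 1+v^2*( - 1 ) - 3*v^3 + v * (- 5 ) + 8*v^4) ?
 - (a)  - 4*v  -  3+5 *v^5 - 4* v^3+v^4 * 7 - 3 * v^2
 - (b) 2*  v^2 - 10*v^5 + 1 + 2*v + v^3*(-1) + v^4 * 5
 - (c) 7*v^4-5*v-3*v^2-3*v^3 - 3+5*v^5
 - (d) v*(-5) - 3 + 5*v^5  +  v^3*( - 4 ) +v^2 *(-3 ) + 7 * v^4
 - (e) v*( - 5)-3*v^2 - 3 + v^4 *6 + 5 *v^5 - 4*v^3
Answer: d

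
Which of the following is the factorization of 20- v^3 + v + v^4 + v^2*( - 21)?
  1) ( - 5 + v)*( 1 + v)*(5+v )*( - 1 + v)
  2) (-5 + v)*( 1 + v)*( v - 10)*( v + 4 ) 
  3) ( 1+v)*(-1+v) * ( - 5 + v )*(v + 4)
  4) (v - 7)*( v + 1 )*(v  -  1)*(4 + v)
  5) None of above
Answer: 3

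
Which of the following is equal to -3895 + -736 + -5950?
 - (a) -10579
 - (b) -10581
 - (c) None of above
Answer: b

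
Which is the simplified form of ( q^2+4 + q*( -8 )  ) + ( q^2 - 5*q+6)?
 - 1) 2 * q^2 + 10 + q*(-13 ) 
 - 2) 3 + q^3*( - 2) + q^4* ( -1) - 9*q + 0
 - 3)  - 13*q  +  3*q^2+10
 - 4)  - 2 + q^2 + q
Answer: 1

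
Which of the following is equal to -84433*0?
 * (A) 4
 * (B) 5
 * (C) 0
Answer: C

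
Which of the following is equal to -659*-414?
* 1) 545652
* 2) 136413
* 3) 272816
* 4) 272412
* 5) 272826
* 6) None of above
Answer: 5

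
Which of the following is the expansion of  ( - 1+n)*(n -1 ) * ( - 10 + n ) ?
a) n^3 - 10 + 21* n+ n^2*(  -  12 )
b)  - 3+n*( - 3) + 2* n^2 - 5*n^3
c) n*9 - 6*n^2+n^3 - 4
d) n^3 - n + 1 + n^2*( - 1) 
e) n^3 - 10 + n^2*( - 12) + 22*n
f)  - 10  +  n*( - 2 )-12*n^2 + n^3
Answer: a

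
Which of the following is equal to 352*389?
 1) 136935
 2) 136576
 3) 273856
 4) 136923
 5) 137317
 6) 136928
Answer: 6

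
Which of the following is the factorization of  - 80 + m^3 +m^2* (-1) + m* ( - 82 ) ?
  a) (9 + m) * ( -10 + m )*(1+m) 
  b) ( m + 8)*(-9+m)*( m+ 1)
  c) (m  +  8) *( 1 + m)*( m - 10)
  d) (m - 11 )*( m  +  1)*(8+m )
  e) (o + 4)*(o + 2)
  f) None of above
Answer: c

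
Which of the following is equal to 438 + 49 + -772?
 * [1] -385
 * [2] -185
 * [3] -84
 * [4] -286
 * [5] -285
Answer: 5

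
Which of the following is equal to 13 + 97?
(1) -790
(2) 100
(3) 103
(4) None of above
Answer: 4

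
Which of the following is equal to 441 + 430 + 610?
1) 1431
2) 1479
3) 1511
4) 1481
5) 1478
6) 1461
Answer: 4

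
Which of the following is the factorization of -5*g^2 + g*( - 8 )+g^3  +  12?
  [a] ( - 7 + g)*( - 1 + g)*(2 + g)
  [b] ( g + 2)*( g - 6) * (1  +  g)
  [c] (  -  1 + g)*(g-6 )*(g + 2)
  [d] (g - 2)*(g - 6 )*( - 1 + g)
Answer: c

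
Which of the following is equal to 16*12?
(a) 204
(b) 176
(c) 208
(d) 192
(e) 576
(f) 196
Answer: d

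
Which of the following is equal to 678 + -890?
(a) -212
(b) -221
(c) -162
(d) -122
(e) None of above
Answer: a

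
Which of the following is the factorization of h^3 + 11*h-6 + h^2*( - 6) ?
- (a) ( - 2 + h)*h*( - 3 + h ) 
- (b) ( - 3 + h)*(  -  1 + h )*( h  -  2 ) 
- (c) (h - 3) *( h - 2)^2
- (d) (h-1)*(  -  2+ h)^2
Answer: b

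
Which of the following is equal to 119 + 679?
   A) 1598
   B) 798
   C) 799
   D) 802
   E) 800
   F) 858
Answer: B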